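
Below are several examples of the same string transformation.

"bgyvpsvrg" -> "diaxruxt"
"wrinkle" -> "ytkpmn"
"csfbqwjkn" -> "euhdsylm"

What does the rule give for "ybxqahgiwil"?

The rule is to shift every letter 2 places forward in the alphabet (wrapping around), then delete the last character.
"ybxqahgiwil" → "adzscjikykn" → "adzscjikyk".

adzscjikyk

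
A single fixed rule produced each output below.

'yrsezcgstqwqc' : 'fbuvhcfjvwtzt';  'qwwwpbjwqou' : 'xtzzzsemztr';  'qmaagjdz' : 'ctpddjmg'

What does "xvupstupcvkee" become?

hayxsvwxsfynh

In each case the input is transformed by: shift every letter 3 places forward in the alphabet (wrapping around), then move the last character to the front.
"xvupstupcvkee" → "ayxsvwxsfynhh" → "hayxsvwxsfynh".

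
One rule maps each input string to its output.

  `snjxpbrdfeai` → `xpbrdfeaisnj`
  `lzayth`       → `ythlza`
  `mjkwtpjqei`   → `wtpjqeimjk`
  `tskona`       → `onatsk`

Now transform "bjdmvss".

mvssbjd

Rule — move the first 3 characters to the end (rotate left by 3).
For "bjdmvss" the result is "mvssbjd".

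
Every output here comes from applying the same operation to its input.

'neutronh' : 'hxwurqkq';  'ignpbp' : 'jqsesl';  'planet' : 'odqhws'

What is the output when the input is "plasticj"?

The rule is to shift every letter 3 places forward in the alphabet (wrapping around), then move the first character to the end.
Doing the same to "plasticj": "odvwlfms".
(Check on "planet": → "sodqhw" → "odqhws" ✓)

odvwlfms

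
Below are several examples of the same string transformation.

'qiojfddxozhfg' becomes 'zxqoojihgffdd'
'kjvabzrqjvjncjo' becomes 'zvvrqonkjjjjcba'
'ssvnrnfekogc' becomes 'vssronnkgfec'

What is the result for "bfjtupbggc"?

The pattern: sort the characters into reverse alphabetical order.
So "bfjtupbggc" becomes "utpjggfcbb".

utpjggfcbb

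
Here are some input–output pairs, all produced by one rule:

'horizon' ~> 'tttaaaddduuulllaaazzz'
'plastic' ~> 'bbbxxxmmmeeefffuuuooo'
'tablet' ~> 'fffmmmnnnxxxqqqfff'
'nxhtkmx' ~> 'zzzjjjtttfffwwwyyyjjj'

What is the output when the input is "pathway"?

Looking at the pairs, the operation is to shift every letter 12 places forward in the alphabet (wrapping around), then repeat every character 3 times.
Applying that to "pathway" gives "bbbmmmffftttiiimmmkkk".

bbbmmmffftttiiimmmkkk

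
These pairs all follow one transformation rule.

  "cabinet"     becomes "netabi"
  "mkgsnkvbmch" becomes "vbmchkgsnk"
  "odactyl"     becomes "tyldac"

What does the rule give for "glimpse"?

What's happening: delete the first character, then swap the front and back halves of the string.
Doing the same to "glimpse": "pselim".
(Check on "odactyl": → "dactyl" → "tyldac" ✓)

pselim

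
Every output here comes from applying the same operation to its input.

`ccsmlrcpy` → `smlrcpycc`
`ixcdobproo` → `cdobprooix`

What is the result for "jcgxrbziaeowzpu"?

gxrbziaeowzpujc

What's happening: move the first 2 characters to the end (rotate left by 2).
For "jcgxrbziaeowzpu" the result is "gxrbziaeowzpujc".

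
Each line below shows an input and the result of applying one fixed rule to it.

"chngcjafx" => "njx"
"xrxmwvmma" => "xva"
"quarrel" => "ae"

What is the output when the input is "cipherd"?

Rule — keep one character in every 3, starting at position 3 (positions 3rd, 6th, 9th, ...).
On "cipherd" that produces "pr".

pr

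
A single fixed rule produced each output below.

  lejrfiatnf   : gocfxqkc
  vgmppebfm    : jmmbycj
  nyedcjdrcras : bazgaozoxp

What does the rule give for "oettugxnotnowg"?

qqrduklqkltd

The rule is to delete the first 2 characters, then shift every letter 3 places backward in the alphabet (wrapping around).
Working it through for "oettugxnotnowg": intermediate "ttugxnotnowg", final "qqrduklqkltd".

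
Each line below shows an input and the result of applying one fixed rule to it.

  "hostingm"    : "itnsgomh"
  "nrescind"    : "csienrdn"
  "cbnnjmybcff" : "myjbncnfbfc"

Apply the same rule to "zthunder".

nudhetrz

Looking at the pairs, the operation is to take characters alternately from the front and the back (1st, last, 2nd, 2nd-last, ...), then reverse the string.
Starting from "zthunder": after the first operation, "zrtehdun"; after the second, "nudhetrz".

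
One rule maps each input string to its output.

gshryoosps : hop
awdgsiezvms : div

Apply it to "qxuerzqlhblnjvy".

The pattern: keep one character in every 3, starting at position 3 (positions 3rd, 6th, 9th, ...).
For "qxuerzqlhblnjvy" the result is "uzhny".

uzhny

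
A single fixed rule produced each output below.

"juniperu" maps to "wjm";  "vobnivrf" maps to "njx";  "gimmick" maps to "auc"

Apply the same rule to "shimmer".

ewj

The transformation: shift every letter 8 places backward in the alphabet (wrapping around), then keep only the last 3 characters.
"shimmer" → "kzaeewj" → "ewj".
(Check on "juniperu": → "bmfahwjm" → "wjm" ✓)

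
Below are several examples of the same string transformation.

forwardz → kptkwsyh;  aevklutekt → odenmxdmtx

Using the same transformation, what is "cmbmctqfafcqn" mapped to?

ufvmjytyvjgvf

The pattern: move the first 2 characters to the end (rotate left by 2), then shift every letter 7 places backward in the alphabet (wrapping around).
Starting from "cmbmctqfafcqn": after the first operation, "bmctqfafcqncm"; after the second, "ufvmjytyvjgvf".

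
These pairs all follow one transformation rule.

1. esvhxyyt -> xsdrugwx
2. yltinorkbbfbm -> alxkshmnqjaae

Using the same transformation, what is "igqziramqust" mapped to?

rshfpyhqzlpt

The rule is to shift every letter 1 place backward in the alphabet (wrapping around), then move the last 2 characters to the front (rotate right by 2).
For "igqziramqust", step one produces "hfpyhqzlptrs"; step two turns that into "rshfpyhqzlpt".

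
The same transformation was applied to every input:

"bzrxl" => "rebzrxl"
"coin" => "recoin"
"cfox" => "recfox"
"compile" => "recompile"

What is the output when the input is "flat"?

reflat

The rule is to prepend "re".
Applying that to "flat" gives "reflat".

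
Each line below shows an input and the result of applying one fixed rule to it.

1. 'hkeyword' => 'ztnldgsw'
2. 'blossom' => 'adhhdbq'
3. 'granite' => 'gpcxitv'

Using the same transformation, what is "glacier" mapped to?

Looking at the pairs, the operation is to move the first character to the end, then shift every letter 11 places backward in the alphabet (wrapping around).
For "glacier" the result is "aprxtgv".

aprxtgv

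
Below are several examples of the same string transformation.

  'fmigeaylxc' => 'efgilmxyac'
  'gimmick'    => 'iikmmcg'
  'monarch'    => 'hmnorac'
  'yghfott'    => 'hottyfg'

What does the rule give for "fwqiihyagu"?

In each case the input is transformed by: sort the characters into alphabetical order, then move the first 2 characters to the end (rotate left by 2).
Starting from "fwqiihyagu": after the first operation, "afghiiquwy"; after the second, "ghiiquwyaf".

ghiiquwyaf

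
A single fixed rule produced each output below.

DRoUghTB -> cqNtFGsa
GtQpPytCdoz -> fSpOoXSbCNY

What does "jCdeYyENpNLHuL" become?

IbCDxXdmOmkgTk

In each case the input is transformed by: shift every letter 1 place backward in the alphabet (wrapping around), then flip the case of every letter.
"jCdeYyENpNLHuL" → "iBcdXxDMoMKGtK" → "IbCDxXdmOmkgTk".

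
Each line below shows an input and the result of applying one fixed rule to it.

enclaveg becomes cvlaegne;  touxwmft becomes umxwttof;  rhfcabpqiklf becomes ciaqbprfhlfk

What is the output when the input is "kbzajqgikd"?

The transformation: take characters alternately from the front and the back (1st, last, 2nd, 2nd-last, ...), then swap the front and back halves of the string.
Doing the same to "kbzajqgikd": "iagjqkdbkz".

iagjqkdbkz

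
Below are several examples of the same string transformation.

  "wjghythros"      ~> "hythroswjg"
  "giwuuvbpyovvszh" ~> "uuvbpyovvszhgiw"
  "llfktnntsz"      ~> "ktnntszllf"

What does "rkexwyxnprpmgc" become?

xwyxnprpmgcrke

The pattern: move the first 3 characters to the end (rotate left by 3).
Applying that to "rkexwyxnprpmgc" gives "xwyxnprpmgcrke".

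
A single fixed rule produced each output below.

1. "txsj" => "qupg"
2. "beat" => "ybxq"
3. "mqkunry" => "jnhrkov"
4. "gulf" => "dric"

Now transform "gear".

dbxo

The rule is to shift every letter 3 places backward in the alphabet (wrapping around).
"gear" → "dbxo".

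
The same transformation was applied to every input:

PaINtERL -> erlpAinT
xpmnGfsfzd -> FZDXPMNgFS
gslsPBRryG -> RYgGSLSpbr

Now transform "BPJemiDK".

IdkbpjEM

In each case the input is transformed by: flip the case of every letter, then move the last 3 characters to the front (rotate right by 3).
Working it through for "BPJemiDK": intermediate "bpjEMIdk", final "IdkbpjEM".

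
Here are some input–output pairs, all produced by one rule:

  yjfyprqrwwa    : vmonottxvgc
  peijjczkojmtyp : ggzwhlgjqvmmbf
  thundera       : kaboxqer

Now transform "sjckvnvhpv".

hsksemspgz

Rule — shift every letter 3 places backward in the alphabet (wrapping around), then move the first 3 characters to the end (rotate left by 3).
Starting from "sjckvnvhpv": after the first operation, "pgzhsksems"; after the second, "hsksemspgz".
(Check on "yjfyprqrwwa": → "vgcvmonottx" → "vmonottxvgc" ✓)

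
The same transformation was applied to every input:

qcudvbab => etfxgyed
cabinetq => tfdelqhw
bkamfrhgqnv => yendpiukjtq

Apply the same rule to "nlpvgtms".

vqosyjwp

The rule is to move the last character to the front, then shift every letter 3 places forward in the alphabet (wrapping around).
Applying that to "nlpvgtms" gives "vqosyjwp".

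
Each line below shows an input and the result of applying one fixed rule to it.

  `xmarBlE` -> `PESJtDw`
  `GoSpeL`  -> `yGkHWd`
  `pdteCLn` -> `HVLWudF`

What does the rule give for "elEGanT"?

WDwySFl

The rule is to shift every letter 8 places backward in the alphabet (wrapping around), then flip the case of every letter.
Starting from "elEGanT": after the first operation, "wdWYsfL"; after the second, "WDwySFl".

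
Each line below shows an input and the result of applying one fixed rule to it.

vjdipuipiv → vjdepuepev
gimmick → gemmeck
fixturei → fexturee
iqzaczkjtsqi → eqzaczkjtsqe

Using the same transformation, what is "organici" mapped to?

In each case the input is transformed by: replace every "i" with "e".
For "organici" the result is "organece".

organece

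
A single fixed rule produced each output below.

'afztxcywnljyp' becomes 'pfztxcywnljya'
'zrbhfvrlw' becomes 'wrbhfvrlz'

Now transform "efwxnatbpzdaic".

In each case the input is transformed by: swap the first and last characters.
Doing the same to "efwxnatbpzdaic": "cfwxnatbpzdaie".

cfwxnatbpzdaie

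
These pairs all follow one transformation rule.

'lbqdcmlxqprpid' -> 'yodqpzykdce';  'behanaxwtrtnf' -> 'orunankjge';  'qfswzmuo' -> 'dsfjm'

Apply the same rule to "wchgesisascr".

The rule is to delete the last 3 characters, then shift every letter 13 places forward in the alphabet (wrapping around) — i.e. ROT13.
On "wchgesisascr" that produces "jputrfvfn".

jputrfvfn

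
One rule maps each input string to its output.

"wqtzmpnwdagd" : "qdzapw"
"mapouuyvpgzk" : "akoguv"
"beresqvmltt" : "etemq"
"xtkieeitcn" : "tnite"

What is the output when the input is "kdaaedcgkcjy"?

dyacdg

Rule — keep every other character starting from the second (positions 2nd, 4th, 6th, ...), then take characters alternately from the front and the back (1st, last, 2nd, 2nd-last, ...).
For "kdaaedcgkcjy", step one produces "dadgcy"; step two turns that into "dyacdg".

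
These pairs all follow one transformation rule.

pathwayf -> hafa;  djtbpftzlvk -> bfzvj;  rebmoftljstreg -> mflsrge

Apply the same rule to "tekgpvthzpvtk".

gvhpte

The rule is to keep every other character starting from the second (positions 2nd, 4th, 6th, ...), then move the first character to the end.
Applying that to "tekgpvthzpvtk" gives "gvhpte".
(Check on "pathwayf": → "ahaf" → "hafa" ✓)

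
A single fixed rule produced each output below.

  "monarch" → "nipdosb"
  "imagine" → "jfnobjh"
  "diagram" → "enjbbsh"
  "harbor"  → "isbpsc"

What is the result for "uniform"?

vnosjpg

What's happening: shift every letter 1 place forward in the alphabet (wrapping around), then take characters alternately from the front and the back (1st, last, 2nd, 2nd-last, ...).
Working it through for "uniform": intermediate "vojgpsn", final "vnosjpg".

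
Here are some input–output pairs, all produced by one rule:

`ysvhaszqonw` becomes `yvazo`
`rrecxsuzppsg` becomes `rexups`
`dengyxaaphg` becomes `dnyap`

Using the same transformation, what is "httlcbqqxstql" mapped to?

In each case the input is transformed by: delete the last character, then keep every other character starting from the first (positions 1st, 3rd, 5th, ...).
On "httlcbqqxstql": the first step gives "httlcbqqxstq", and the second then gives "htcqxt".

htcqxt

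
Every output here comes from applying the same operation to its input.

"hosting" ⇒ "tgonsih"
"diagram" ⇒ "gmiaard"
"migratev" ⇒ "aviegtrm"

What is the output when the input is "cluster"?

srleutc

The transformation: take characters alternately from the front and the back (1st, last, 2nd, 2nd-last, ...), then swap the first and last characters.
"cluster" → "crleuts" → "srleutc".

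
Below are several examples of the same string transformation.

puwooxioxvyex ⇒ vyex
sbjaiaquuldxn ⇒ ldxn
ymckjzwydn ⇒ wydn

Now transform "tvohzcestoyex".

oyex

The transformation: keep only the last 4 characters.
For "tvohzcestoyex" the result is "oyex".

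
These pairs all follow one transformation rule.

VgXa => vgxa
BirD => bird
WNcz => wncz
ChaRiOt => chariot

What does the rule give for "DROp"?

Rule — convert every letter to lowercase.
"DROp" → "drop".

drop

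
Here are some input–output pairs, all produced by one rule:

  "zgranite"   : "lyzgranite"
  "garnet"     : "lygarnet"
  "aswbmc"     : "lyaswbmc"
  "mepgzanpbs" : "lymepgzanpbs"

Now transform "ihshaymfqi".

lyihshaymfqi

The rule is to prepend "ly".
Doing the same to "ihshaymfqi": "lyihshaymfqi".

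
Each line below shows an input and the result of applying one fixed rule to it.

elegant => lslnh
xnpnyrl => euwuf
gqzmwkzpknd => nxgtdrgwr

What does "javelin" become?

qhcls

Rule — shift every letter 7 places forward in the alphabet (wrapping around), then delete the last 2 characters.
For "javelin", step one produces "qhclspu"; step two turns that into "qhcls".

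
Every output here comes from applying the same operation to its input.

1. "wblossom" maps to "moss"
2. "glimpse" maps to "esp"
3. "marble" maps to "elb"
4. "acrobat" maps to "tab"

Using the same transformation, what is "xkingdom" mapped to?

modg

The rule is to take characters alternately from the front and the back (1st, last, 2nd, 2nd-last, ...), then keep every other character starting from the second (positions 2nd, 4th, 6th, ...).
For "xkingdom", step one produces "xmkoidng"; step two turns that into "modg".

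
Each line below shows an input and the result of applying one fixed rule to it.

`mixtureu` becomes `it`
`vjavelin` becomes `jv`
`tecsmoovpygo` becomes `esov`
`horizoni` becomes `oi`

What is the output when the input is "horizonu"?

oi

The rule is to keep every other character starting from the second (positions 2nd, 4th, 6th, ...), then delete the last 2 characters.
Working it through for "horizonu": intermediate "oiou", final "oi".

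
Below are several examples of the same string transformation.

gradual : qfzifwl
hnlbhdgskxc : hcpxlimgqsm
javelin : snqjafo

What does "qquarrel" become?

qjwwfzvv

Each output is the input with this applied: shift every letter 5 places forward in the alphabet (wrapping around), then reverse the string.
Applying both steps to "qquarrel": "vvzfwwjq", then "qjwwfzvv".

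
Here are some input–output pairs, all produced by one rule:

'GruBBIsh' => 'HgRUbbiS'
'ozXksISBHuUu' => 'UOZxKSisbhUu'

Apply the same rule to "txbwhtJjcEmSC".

The pattern: move the last character to the front, then flip the case of every letter.
On "txbwhtJjcEmSC": the first step gives "CtxbwhtJjcEmS", and the second then gives "cTXBWHTjJCeMs".

cTXBWHTjJCeMs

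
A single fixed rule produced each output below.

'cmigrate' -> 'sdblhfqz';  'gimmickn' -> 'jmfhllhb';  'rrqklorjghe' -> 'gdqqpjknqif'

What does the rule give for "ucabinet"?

dstbzahm

The rule is to shift every letter 1 place backward in the alphabet (wrapping around), then move the last 2 characters to the front (rotate right by 2).
Working it through for "ucabinet": intermediate "tbzahmds", final "dstbzahm".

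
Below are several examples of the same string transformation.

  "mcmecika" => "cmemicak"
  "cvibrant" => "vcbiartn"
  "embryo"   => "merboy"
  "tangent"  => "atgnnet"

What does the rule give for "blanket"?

lbnaekt

The pattern: swap each adjacent pair of characters (1↔2, 3↔4, ...).
For "blanket" the result is "lbnaekt".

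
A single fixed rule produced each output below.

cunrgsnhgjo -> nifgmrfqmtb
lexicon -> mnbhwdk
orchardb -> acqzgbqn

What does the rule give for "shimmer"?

qdllhgr

Each output is the input with this applied: shift every letter 1 place backward in the alphabet (wrapping around), then reverse the string.
Applying both steps to "shimmer": "rghlldq", then "qdllhgr".
(Check on "cunrgsnhgjo": → "btmqfrmgfin" → "nifgmrfqmtb" ✓)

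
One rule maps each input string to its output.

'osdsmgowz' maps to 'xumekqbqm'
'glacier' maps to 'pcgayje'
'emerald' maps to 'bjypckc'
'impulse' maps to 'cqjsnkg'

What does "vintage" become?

The pattern: shift every letter 2 places backward in the alphabet (wrapping around), then reverse the string.
On "vintage": the first step gives "tglryec", and the second then gives "ceyrlgt".

ceyrlgt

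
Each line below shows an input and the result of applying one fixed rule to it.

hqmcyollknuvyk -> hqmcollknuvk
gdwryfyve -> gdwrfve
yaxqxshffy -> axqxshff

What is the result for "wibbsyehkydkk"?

wibbsehkdkk

What's happening: remove every "y".
For "wibbsyehkydkk" the result is "wibbsehkdkk".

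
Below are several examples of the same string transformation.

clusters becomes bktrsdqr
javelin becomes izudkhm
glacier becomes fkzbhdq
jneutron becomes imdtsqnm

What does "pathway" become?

ozsgvzx

Rule — shift every letter 1 place backward in the alphabet (wrapping around).
For "pathway" the result is "ozsgvzx".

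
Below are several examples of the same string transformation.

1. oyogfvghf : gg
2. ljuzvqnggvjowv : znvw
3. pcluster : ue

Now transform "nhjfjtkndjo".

fkj

Each output is the input with this applied: delete the first character, then keep one character in every 3, starting at position 3 (positions 3rd, 6th, 9th, ...).
"nhjfjtkndjo" → "hjfjtkndjo" → "fkj".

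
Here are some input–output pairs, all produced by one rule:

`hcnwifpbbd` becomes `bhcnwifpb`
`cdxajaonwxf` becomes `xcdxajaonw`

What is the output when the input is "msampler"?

Looking at the pairs, the operation is to delete the last character, then move the last character to the front.
Working it through for "msampler": intermediate "msample", final "emsampl".
(Check on "hcnwifpbbd": → "hcnwifpbb" → "bhcnwifpb" ✓)

emsampl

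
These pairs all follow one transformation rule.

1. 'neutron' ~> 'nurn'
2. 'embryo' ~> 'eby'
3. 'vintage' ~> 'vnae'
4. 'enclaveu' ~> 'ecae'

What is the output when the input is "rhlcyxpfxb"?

rlypx

The rule is to keep every other character starting from the first (positions 1st, 3rd, 5th, ...).
So "rhlcyxpfxb" becomes "rlypx".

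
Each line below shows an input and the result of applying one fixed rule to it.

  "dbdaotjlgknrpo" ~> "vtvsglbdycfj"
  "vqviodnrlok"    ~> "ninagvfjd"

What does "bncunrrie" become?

In each case the input is transformed by: delete the last 2 characters, then shift every letter 8 places backward in the alphabet (wrapping around).
Starting from "bncunrrie": after the first operation, "bncunrr"; after the second, "tfumfjj".

tfumfjj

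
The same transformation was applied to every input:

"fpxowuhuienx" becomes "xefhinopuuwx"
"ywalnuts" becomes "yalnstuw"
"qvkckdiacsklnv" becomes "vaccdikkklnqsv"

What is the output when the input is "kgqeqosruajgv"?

In each case the input is transformed by: sort the characters into alphabetical order, then move the last character to the front.
"kgqeqosruajgv" → "aeggjkoqqrsuv" → "vaeggjkoqqrsu".
(Check on "ywalnuts": → "alnstuwy" → "yalnstuw" ✓)

vaeggjkoqqrsu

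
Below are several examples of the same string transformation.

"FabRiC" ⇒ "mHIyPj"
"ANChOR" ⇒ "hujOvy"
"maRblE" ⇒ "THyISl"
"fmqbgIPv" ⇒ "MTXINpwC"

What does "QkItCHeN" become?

The rule is to flip the case of every letter, then shift every letter 7 places forward in the alphabet (wrapping around).
For "QkItCHeN", step one produces "qKiTchEn"; step two turns that into "xRpAjoLu".

xRpAjoLu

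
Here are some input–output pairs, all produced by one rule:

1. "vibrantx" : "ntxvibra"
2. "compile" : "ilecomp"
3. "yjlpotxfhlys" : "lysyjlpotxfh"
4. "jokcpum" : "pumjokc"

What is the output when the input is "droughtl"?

htldroug

The transformation: move the last 3 characters to the front (rotate right by 3).
Doing the same to "droughtl": "htldroug".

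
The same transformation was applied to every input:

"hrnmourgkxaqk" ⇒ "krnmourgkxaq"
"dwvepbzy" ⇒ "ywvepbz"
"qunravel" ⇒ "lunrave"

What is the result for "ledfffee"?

The pattern: delete the first character, then move the last character to the front.
Starting from "ledfffee": after the first operation, "edfffee"; after the second, "eedfffe".

eedfffe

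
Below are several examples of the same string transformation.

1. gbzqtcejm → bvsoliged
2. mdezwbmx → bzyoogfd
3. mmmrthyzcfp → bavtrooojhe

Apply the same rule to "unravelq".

The rule is to sort the characters into reverse alphabetical order, then shift every letter 2 places forward in the alphabet (wrapping around).
On "unravelq": the first step gives "vurqnlea", and the second then gives "xwtspngc".
(Check on "mmmrthyzcfp": → "zytrpmmmhfc" → "bavtrooojhe" ✓)

xwtspngc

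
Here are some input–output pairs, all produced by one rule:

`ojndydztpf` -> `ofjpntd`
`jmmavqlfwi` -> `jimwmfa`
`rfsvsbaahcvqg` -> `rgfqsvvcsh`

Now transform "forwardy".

fyodr

The rule is to take characters alternately from the front and the back (1st, last, 2nd, 2nd-last, ...), then delete the last 3 characters.
On "forwardy": the first step gives "fyodrrwa", and the second then gives "fyodr".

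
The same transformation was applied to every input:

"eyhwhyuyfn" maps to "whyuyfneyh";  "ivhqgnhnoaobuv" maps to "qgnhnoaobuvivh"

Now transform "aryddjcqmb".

Rule — move the first 3 characters to the end (rotate left by 3).
On "aryddjcqmb" that produces "ddjcqmbary".

ddjcqmbary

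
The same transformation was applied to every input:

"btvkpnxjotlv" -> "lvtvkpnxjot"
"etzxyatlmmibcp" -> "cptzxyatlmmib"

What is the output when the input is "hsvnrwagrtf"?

tfsvnrwagr

Looking at the pairs, the operation is to delete the first character, then move the last 2 characters to the front (rotate right by 2).
For "hsvnrwagrtf", step one produces "svnrwagrtf"; step two turns that into "tfsvnrwagr".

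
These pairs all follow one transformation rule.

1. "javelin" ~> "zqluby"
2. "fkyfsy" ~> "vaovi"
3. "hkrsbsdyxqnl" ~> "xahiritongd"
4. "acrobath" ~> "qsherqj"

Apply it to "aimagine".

qycqwyd

The pattern: delete the last character, then shift every letter 10 places backward in the alphabet (wrapping around).
Starting from "aimagine": after the first operation, "aimagin"; after the second, "qycqwyd".
(Check on "javelin": → "javeli" → "zqluby" ✓)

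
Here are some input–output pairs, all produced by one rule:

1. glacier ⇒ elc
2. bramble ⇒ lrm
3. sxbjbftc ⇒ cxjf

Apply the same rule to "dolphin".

iop

Each output is the input with this applied: keep every other character starting from the second (positions 2nd, 4th, 6th, ...), then move the last character to the front.
On "dolphin" that produces "iop".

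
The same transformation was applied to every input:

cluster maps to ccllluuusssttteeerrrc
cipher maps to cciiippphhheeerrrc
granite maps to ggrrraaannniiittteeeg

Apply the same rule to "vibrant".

The pattern: repeat every character 3 times, then move the first character to the end.
For "vibrant", step one produces "vvviiibbbrrraaannnttt"; step two turns that into "vviiibbbrrraaannntttv".

vviiibbbrrraaannntttv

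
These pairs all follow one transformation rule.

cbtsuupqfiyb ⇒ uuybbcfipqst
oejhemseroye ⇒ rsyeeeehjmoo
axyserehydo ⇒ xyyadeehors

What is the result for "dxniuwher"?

uwxdehinr

In each case the input is transformed by: sort the characters into alphabetical order, then move the last 3 characters to the front (rotate right by 3).
Working it through for "dxniuwher": intermediate "dehinruwx", final "uwxdehinr".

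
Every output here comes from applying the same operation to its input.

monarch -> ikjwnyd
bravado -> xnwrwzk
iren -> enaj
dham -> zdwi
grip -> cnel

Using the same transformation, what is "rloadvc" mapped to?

nhkwzry

Looking at the pairs, the operation is to shift every letter 4 places backward in the alphabet (wrapping around).
For "rloadvc" the result is "nhkwzry".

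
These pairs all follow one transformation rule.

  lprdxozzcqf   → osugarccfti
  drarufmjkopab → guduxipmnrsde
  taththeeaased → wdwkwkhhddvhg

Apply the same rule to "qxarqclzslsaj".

The pattern: shift every letter 3 places forward in the alphabet (wrapping around).
Applying that to "qxarqclzslsaj" gives "tadutfocvovdm".

tadutfocvovdm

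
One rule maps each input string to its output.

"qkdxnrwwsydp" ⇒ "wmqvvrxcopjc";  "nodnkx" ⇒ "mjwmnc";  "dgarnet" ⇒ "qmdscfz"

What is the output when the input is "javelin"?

dkhmizu

In each case the input is transformed by: shift every letter 1 place backward in the alphabet (wrapping around), then move the first 3 characters to the end (rotate left by 3).
On "javelin": the first step gives "izudkhm", and the second then gives "dkhmizu".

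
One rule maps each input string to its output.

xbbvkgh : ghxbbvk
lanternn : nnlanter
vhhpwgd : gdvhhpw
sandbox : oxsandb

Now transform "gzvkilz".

lzgzvki

Rule — move the last 2 characters to the front (rotate right by 2).
Doing the same to "gzvkilz": "lzgzvki".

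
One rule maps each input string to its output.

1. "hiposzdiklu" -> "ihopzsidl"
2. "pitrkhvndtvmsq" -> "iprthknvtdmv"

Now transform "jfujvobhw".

fjjuovh

The transformation: swap each adjacent pair of characters (1↔2, 3↔4, ...), then delete the last 2 characters.
Starting from "jfujvobhw": after the first operation, "fjjuovhbw"; after the second, "fjjuovh".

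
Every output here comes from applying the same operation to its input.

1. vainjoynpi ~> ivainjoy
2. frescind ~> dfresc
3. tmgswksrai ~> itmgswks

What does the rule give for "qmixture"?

What's happening: move the last 3 characters to the front (rotate right by 3), then delete the first 2 characters.
Doing the same to "qmixture": "eqmixt".
(Check on "vainjoynpi": → "npivainjoy" → "ivainjoy" ✓)

eqmixt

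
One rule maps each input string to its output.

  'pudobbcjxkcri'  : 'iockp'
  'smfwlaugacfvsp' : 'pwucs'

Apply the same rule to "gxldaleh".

In each case the input is transformed by: swap the first and last characters, then keep one character in every 3, starting at position 1 (positions 1st, 4th, 7th, ...).
Doing the same to "gxldaleh": "hde".

hde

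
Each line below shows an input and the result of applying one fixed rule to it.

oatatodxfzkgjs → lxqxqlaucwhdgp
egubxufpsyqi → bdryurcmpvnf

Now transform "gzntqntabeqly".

dwkqnkqxybniv

Looking at the pairs, the operation is to shift every letter 3 places backward in the alphabet (wrapping around).
So "gzntqntabeqly" becomes "dwkqnkqxybniv".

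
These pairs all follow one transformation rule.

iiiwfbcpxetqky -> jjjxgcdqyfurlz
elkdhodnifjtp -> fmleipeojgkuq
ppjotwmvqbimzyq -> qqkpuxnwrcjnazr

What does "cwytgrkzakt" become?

The rule is to shift every letter 1 place forward in the alphabet (wrapping around).
"cwytgrkzakt" → "dxzuhslablu".

dxzuhslablu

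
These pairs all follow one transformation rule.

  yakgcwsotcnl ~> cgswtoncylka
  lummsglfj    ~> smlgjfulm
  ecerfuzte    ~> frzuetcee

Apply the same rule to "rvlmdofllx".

The pattern: move the first 3 characters to the end (rotate left by 3), then swap each adjacent pair of characters (1↔2, 3↔4, ...).
Working it through for "rvlmdofllx": intermediate "mdofllxrvl", final "dmfollrxlv".

dmfollrxlv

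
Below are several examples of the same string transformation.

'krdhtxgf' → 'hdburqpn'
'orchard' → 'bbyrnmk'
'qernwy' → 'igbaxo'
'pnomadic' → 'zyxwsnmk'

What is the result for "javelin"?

fxvtsok

The rule is to sort the characters into reverse alphabetical order, then shift every letter 10 places forward in the alphabet (wrapping around).
"javelin" → "vnljiea" → "fxvtsok".
(Check on "orchard": → "rrohdca" → "bbyrnmk" ✓)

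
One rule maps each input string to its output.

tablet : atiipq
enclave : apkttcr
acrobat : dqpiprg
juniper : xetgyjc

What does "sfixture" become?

mijgthux

Looking at the pairs, the operation is to shift every letter 11 places backward in the alphabet (wrapping around), then move the first 3 characters to the end (rotate left by 3).
Starting from "sfixture": after the first operation, "huxmijgt"; after the second, "mijgthux".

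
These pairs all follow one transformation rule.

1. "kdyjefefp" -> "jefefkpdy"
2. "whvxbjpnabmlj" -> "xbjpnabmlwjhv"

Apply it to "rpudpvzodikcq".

dpvzodikcrqpu

In each case the input is transformed by: swap the first and last characters, then move the first 3 characters to the end (rotate left by 3).
For "rpudpvzodikcq", step one produces "qpudpvzodikcr"; step two turns that into "dpvzodikcrqpu".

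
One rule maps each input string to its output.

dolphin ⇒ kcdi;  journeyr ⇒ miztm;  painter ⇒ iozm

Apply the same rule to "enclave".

gvqz

Rule — delete the first 3 characters, then shift every letter 5 places backward in the alphabet (wrapping around).
On "enclave": the first step gives "lave", and the second then gives "gvqz".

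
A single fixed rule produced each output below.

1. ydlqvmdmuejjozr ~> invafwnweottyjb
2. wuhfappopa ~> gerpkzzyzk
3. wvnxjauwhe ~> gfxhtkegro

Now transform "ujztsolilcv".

etjdcyvsvmf

What's happening: shift every letter 10 places forward in the alphabet (wrapping around).
So "ujztsolilcv" becomes "etjdcyvsvmf".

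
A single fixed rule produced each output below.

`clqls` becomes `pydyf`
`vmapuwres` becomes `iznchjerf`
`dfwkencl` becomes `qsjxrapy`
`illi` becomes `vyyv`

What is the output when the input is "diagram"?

qvntenz

The pattern: shift every letter 13 places forward in the alphabet (wrapping around) — i.e. ROT13.
For "diagram" the result is "qvntenz".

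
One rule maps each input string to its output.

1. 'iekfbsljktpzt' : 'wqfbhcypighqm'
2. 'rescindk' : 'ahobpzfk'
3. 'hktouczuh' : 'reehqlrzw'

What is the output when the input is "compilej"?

The pattern: shift every letter 3 places backward in the alphabet (wrapping around), then move the last 2 characters to the front (rotate right by 2).
Applying both steps to "compilej": "zljmfibg", then "bgzljmfi".

bgzljmfi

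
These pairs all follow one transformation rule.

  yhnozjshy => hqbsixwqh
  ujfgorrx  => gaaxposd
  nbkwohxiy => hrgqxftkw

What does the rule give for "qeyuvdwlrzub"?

The transformation: reverse the string, then shift every letter 9 places forward in the alphabet (wrapping around).
For "qeyuvdwlrzub", step one produces "buzrlwdvuyeq"; step two turns that into "kdiaufmedhnz".

kdiaufmedhnz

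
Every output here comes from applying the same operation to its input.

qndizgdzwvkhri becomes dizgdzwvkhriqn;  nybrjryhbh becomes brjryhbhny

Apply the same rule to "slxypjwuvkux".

The pattern: move the first 2 characters to the end (rotate left by 2).
Doing the same to "slxypjwuvkux": "xypjwuvkuxsl".

xypjwuvkuxsl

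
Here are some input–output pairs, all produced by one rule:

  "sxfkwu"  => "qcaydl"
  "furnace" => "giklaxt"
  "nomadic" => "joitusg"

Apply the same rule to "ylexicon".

iuterkdo

Rule — move the last 3 characters to the front (rotate right by 3), then shift every letter 6 places forward in the alphabet (wrapping around).
For "ylexicon", step one produces "conylexi"; step two turns that into "iuterkdo".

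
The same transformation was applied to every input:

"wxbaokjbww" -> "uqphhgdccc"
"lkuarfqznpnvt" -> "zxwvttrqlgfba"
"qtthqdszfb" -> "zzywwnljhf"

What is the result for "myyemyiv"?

ssokeeeb

Each output is the input with this applied: shift every letter 6 places forward in the alphabet (wrapping around), then sort the characters into reverse alphabetical order.
Applying both steps to "myyemyiv": "seekseob", then "ssokeeeb".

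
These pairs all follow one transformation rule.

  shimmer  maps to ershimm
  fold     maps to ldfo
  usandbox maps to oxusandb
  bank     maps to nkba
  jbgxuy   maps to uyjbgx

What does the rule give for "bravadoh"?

Each output is the input with this applied: move the last 2 characters to the front (rotate right by 2).
So "bravadoh" becomes "ohbravad".

ohbravad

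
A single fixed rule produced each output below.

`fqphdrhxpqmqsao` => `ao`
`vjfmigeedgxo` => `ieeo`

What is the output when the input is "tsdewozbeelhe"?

eoeee

Rule — keep only the vowels.
"tsdewozbeelhe" → "eoeee".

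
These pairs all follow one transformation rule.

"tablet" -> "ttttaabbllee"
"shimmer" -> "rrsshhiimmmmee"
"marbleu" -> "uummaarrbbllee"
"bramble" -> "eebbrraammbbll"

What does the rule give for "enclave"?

eeeennccllaavv

The pattern: double every character, then move the last 2 characters to the front (rotate right by 2).
On "enclave": the first step gives "eennccllaavvee", and the second then gives "eeeennccllaavv".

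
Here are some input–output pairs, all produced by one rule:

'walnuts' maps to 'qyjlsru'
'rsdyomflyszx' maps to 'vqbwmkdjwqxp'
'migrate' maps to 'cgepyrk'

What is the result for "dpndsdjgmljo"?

In each case the input is transformed by: shift every letter 2 places backward in the alphabet (wrapping around), then swap the first and last characters.
Working it through for "dpndsdjgmljo": intermediate "bnlbqbhekjhm", final "mnlbqbhekjhb".

mnlbqbhekjhb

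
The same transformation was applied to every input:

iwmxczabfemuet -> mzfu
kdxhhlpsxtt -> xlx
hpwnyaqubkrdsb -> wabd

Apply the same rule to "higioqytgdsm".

The transformation: keep one character in every 3, starting at position 3 (positions 3rd, 6th, 9th, ...).
So "higioqytgdsm" becomes "gqgm".

gqgm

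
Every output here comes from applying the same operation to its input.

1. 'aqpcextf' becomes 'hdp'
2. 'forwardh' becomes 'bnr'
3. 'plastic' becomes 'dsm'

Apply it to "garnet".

The rule is to shift every letter 10 places forward in the alphabet (wrapping around), then keep only the last 3 characters.
For "garnet", step one produces "qkbxod"; step two turns that into "xod".

xod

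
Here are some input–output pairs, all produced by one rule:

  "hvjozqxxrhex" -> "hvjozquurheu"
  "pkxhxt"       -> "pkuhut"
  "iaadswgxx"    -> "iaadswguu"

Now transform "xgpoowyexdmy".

ugpoowyeudmy

In each case the input is transformed by: replace every "x" with "u".
For "xgpoowyexdmy" the result is "ugpoowyeudmy".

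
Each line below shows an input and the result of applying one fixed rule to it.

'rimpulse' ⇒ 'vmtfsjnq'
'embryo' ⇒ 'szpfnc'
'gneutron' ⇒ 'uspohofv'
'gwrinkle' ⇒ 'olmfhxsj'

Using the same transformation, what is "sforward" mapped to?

xbsetgps

In each case the input is transformed by: swap the front and back halves of the string, then shift every letter 1 place forward in the alphabet (wrapping around).
"sforward" → "wardsfor" → "xbsetgps".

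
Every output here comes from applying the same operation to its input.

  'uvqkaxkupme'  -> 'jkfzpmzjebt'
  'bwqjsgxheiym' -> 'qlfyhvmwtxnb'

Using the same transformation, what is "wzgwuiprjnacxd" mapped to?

Rule — shift every letter 11 places backward in the alphabet (wrapping around).
Doing the same to "wzgwuiprjnacxd": "lovljxegycprms".

lovljxegycprms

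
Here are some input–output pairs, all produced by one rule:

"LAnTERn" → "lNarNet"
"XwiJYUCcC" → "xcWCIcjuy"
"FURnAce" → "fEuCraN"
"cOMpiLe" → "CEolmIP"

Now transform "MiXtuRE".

The rule is to flip the case of every letter, then take characters alternately from the front and the back (1st, last, 2nd, 2nd-last, ...).
For "MiXtuRE" the result is "meIrxUT".

meIrxUT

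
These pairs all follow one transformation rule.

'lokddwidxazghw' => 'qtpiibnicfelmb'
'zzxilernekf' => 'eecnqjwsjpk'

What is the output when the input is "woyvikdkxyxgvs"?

btdanpipcdclax

What's happening: shift every letter 5 places forward in the alphabet (wrapping around).
"woyvikdkxyxgvs" → "btdanpipcdclax".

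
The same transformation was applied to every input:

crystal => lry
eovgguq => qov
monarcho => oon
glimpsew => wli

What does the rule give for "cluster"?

Looking at the pairs, the operation is to swap the first and last characters, then keep only the first 3 characters.
For "cluster", step one produces "rlustec"; step two turns that into "rlu".

rlu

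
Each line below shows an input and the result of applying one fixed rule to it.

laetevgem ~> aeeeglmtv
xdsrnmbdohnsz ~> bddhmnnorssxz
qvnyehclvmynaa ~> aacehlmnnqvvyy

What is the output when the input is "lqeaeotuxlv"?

Looking at the pairs, the operation is to sort the characters into alphabetical order.
Doing the same to "lqeaeotuxlv": "aeelloqtuvx".

aeelloqtuvx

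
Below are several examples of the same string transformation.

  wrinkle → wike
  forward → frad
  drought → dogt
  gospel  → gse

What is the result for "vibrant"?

Looking at the pairs, the operation is to keep every other character starting from the first (positions 1st, 3rd, 5th, ...).
For "vibrant" the result is "vbat".

vbat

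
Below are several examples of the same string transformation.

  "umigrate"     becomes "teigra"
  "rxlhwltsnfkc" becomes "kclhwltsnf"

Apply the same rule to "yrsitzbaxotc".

tcsitzbaxo

The transformation: delete the first 2 characters, then move the last 2 characters to the front (rotate right by 2).
For "yrsitzbaxotc", step one produces "sitzbaxotc"; step two turns that into "tcsitzbaxo".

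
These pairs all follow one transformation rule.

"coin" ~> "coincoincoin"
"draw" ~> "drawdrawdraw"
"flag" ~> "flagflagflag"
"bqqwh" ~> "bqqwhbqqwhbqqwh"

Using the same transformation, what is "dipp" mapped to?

dippdippdipp

The rule is to write the whole string 3 times in a row.
Doing the same to "dipp": "dippdippdipp".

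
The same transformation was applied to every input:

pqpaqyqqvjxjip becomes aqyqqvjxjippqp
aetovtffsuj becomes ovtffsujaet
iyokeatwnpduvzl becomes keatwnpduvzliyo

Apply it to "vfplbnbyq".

lbnbyqvfp

The rule is to move the first 3 characters to the end (rotate left by 3).
So "vfplbnbyq" becomes "lbnbyqvfp".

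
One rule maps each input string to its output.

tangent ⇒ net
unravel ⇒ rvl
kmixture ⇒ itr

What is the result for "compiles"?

Each output is the input with this applied: keep every other character starting from the first (positions 1st, 3rd, 5th, ...), then delete the first character.
Working it through for "compiles": intermediate "cmie", final "mie".

mie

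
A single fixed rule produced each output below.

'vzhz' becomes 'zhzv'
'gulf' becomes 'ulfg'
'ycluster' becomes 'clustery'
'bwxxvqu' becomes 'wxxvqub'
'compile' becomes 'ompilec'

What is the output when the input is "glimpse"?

limpseg

In each case the input is transformed by: move the first character to the end.
Applying that to "glimpse" gives "limpseg".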